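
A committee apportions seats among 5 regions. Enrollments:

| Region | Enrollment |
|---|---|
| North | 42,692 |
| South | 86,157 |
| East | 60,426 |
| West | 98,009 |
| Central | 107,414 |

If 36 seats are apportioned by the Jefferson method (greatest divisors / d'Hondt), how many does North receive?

4

Standard divisor 394698/36 ≈ 10963.833; standard quotas: North 3.894, South 7.858, East 5.511, West 8.939, Central 9.797.
Rounding down gives 3, 7, 5, 8, 9 = 32 seats, so the divisor must be adjusted.
With modified divisor 10400: modified quotas North 4.105, South 8.284, East 5.810, West 9.424, Central 10.328.
Rounding down: North 4, South 8, East 5, West 9, Central 10 (total 36).
North receives 4.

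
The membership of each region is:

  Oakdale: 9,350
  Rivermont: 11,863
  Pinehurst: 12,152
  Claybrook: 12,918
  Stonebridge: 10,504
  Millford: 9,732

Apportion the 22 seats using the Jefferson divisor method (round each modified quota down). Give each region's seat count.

Oakdale=3, Rivermont=4, Pinehurst=4, Claybrook=4, Stonebridge=4, Millford=3

Standard divisor 66519/22 ≈ 3023.591; standard quotas: Oakdale 3.092, Rivermont 3.923, Pinehurst 4.019, Claybrook 4.272, Stonebridge 3.474, Millford 3.219.
Rounding down gives 3, 3, 4, 4, 3, 3 = 20 seats, so the divisor must be adjusted.
With modified divisor 2600: modified quotas Oakdale 3.596, Rivermont 4.563, Pinehurst 4.674, Claybrook 4.968, Stonebridge 4.040, Millford 3.743.
Rounding down: Oakdale 3, Rivermont 4, Pinehurst 4, Claybrook 4, Stonebridge 4, Millford 3 (total 22).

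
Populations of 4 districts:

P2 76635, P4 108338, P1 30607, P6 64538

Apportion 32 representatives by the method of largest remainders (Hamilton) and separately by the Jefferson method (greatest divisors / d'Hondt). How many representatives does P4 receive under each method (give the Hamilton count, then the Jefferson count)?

12 and 13

Hamilton: P2 9, P4 12, P1 4, P6 7.
Jefferson: P2 9, P4 13, P1 3, P6 7.
P4 gets 12 under Hamilton and 13 under Jefferson.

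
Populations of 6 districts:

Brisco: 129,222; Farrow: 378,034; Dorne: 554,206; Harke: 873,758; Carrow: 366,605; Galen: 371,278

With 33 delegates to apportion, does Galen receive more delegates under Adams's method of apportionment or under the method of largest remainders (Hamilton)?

Adams: Brisco 2, Farrow 5, Dorne 7, Harke 10, Carrow 4, Galen 5.
Hamilton: Brisco 2, Farrow 5, Dorne 7, Harke 11, Carrow 4, Galen 4.
Galen gets 5 under Adams and 4 under Hamilton.

Adams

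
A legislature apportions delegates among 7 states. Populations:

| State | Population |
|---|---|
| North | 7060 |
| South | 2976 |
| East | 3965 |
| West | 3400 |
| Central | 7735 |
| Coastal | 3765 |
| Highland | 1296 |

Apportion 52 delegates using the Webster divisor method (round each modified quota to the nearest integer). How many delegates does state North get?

12

Standard divisor 30197/52 ≈ 580.712; standard quotas: North 12.157, South 5.125, East 6.828, West 5.855, Central 13.320, Coastal 6.483, Highland 2.232.
Rounding to the nearest integer gives 12, 5, 7, 6, 13, 6, 2 = 51 seats, so the divisor must be adjusted.
With modified divisor 576: modified quotas North 12.257, South 5.167, East 6.884, West 5.903, Central 13.429, Coastal 6.536, Highland 2.250.
Rounding to the nearest integer: North 12, South 5, East 7, West 6, Central 13, Coastal 7, Highland 2 (total 52).
North receives 12.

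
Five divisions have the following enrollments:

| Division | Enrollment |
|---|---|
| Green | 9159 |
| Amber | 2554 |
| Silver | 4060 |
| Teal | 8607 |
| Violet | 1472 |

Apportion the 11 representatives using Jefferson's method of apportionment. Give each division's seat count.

Standard divisor 25852/11 ≈ 2350.182; standard quotas: Green 3.897, Amber 1.087, Silver 1.728, Teal 3.662, Violet 0.626.
Rounding down gives 3, 1, 1, 3, 0 = 8 seats, so the divisor must be adjusted.
With modified divisor 1900: modified quotas Green 4.821, Amber 1.344, Silver 2.137, Teal 4.530, Violet 0.775.
Rounding down: Green 4, Amber 1, Silver 2, Teal 4, Violet 0 (total 11).

Green 4; Amber 1; Silver 2; Teal 4; Violet 0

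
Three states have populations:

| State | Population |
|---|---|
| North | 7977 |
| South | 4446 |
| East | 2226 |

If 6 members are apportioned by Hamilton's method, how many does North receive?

3

The standard divisor is 14649/6 ≈ 2441.5.
Standard quotas: North 3.2673, South 1.8210, East 0.9117.
Lower quotas: North 3, South 1, East 0 (sum 4, leaving 2 seats).
Remainders in descending order: East 0.9117, South 0.8210, North 0.2673.
Largest remainders: East, South receive the extra seats.
North receives 3.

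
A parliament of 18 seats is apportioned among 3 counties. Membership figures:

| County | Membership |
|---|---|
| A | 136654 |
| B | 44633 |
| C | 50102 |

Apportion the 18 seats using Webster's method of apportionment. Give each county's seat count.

A: 11, B: 3, C: 4

Standard divisor 231389/18 ≈ 12854.944; standard quotas: A 10.630, B 3.472, C 3.897.
Rounding to the nearest integer gives A 11, B 3, C 4 — total 18, matching the house size, so no adjustment is needed.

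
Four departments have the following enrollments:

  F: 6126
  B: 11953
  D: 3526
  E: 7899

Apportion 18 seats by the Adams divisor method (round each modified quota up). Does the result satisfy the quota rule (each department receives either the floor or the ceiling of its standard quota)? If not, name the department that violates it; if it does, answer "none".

Standard quotas: F 3.737, B 7.292, D 2.151, E 4.819.
Adams allocation: F 4, B 7, D 2, E 5.
Every allocation lies between the lower and upper quota.

none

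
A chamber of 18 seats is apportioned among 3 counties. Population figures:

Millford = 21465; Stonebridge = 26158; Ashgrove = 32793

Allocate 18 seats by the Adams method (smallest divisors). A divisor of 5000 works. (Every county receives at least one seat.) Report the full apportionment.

With modified divisor 5000: modified quotas Millford 4.293, Stonebridge 5.232, Ashgrove 6.559.
Rounding up: Millford 5, Stonebridge 6, Ashgrove 7 (total 18).

Millford 5, Stonebridge 6, Ashgrove 7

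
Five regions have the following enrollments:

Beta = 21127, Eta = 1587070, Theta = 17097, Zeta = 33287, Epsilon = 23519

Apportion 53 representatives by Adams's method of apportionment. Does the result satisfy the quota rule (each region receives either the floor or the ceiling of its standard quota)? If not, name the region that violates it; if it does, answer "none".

Eta

Standard quotas: Beta 0.666, Eta 50.006, Theta 0.539, Zeta 1.049, Epsilon 0.741.
Adams allocation: Beta 1, Eta 48, Theta 1, Zeta 2, Epsilon 1.
Eta has quota 50.006 (lower 50, upper 51) but receives 48 — outside the quota interval.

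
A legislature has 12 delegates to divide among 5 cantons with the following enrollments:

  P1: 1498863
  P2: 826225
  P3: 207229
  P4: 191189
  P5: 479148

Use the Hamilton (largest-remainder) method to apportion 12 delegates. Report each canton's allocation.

The standard divisor is 3202654/12 ≈ 266887.833.
Standard quotas: P1 5.6161, P2 3.0958, P3 0.7765, P4 0.7164, P5 1.7953.
Lower quotas: P1 5, P2 3, P3 0, P4 0, P5 1 (sum 9, leaving 3 seats).
Remainders in descending order: P5 0.7953, P3 0.7765, P4 0.7164, P1 0.6161, P2 0.0958.
The surplus seats go to P5, P3, P4.

P1 5; P2 3; P3 1; P4 1; P5 2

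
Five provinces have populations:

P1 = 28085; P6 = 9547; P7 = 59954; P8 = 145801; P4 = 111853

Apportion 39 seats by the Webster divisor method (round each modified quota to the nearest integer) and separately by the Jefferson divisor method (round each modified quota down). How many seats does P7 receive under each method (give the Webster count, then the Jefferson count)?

7 and 6

Webster: P1 3, P6 1, P7 7, P8 16, P4 12.
Jefferson: P1 3, P6 1, P7 6, P8 16, P4 13.
P7 gets 7 under Webster and 6 under Jefferson.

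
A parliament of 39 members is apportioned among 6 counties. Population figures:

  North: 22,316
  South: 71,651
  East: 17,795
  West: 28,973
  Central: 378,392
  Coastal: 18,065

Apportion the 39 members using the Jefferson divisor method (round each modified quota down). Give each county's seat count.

North=1, South=5, East=1, West=2, Central=29, Coastal=1

Standard divisor 537192/39 ≈ 13774.154; standard quotas: North 1.620, South 5.202, East 1.292, West 2.103, Central 27.471, Coastal 1.312.
Rounding down gives 1, 5, 1, 2, 27, 1 = 37 seats, so the divisor must be adjusted.
With modified divisor 12800: modified quotas North 1.743, South 5.598, East 1.390, West 2.264, Central 29.562, Coastal 1.411.
Rounding down: North 1, South 5, East 1, West 2, Central 29, Coastal 1 (total 39).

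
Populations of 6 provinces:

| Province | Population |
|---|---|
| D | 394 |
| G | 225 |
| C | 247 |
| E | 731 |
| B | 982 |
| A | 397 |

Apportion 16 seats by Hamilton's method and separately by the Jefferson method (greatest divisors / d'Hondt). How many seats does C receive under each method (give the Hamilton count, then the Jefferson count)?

Hamilton: D 2, G 1, C 2, E 4, B 5, A 2.
Jefferson: D 2, G 1, C 1, E 4, B 6, A 2.
C gets 2 under Hamilton and 1 under Jefferson.

2 and 1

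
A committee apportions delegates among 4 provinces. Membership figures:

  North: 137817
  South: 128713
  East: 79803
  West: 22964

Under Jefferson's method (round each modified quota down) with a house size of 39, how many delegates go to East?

Standard divisor 369297/39 ≈ 9469.154; standard quotas: North 14.554, South 13.593, East 8.428, West 2.425.
Rounding down gives 14, 13, 8, 2 = 37 seats, so the divisor must be adjusted.
With modified divisor 9000: modified quotas North 15.313, South 14.301, East 8.867, West 2.552.
Rounding down: North 15, South 14, East 8, West 2 (total 39).
East receives 8.

8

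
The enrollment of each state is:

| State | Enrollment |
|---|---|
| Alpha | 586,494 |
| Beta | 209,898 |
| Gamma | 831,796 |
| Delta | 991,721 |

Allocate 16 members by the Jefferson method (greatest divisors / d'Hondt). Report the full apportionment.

Standard divisor 2619909/16 ≈ 163744.312; standard quotas: Alpha 3.582, Beta 1.282, Gamma 5.080, Delta 6.057.
Rounding down gives 3, 1, 5, 6 = 15 seats, so the divisor must be adjusted.
With modified divisor 144100: modified quotas Alpha 4.070, Beta 1.457, Gamma 5.772, Delta 6.882.
Rounding down: Alpha 4, Beta 1, Gamma 5, Delta 6 (total 16).

Alpha: 4, Beta: 1, Gamma: 5, Delta: 6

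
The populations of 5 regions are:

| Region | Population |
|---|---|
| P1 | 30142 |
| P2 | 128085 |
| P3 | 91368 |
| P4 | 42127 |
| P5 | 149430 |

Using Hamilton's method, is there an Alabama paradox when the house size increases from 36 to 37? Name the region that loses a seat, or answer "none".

P1

At 36 seats: P1 3, P2 10, P3 8, P4 3, P5 12.
At 37 seats: P1 2, P2 11, P3 8, P4 4, P5 12.
P1 drops from 3 to 2.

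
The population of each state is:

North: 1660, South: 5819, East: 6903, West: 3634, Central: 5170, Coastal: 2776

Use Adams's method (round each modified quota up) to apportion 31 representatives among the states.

North 2; South 7; East 8; West 4; Central 6; Coastal 4

Standard divisor 25962/31 ≈ 837.484; standard quotas: North 1.982, South 6.948, East 8.243, West 4.339, Central 6.173, Coastal 3.315.
Rounding up gives 2, 7, 9, 5, 7, 4 = 34 seats, so the divisor must be adjusted.
With modified divisor 917: modified quotas North 1.810, South 6.346, East 7.528, West 3.963, Central 5.638, Coastal 3.027.
Rounding up: North 2, South 7, East 8, West 4, Central 6, Coastal 4 (total 31).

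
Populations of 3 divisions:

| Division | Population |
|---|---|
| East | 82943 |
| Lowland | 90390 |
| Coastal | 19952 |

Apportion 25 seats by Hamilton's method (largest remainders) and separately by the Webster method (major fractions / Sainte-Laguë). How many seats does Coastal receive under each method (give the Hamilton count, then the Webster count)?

2 and 3

Hamilton: East 11, Lowland 12, Coastal 2.
Webster: East 11, Lowland 11, Coastal 3.
Coastal gets 2 under Hamilton and 3 under Webster.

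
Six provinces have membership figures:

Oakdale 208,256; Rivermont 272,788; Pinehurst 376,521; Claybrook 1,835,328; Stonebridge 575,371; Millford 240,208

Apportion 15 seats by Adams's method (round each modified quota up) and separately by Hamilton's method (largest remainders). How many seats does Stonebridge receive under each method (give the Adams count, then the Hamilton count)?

Adams: Oakdale 1, Rivermont 1, Pinehurst 2, Claybrook 7, Stonebridge 3, Millford 1.
Hamilton: Oakdale 1, Rivermont 1, Pinehurst 2, Claybrook 8, Stonebridge 2, Millford 1.
Stonebridge gets 3 under Adams and 2 under Hamilton.

3 and 2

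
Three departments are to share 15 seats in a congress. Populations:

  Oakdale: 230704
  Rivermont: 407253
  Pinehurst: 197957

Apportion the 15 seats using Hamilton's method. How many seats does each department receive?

The standard divisor is 835914/15 ≈ 55727.6.
Standard quotas: Oakdale 4.1399, Rivermont 7.3079, Pinehurst 3.5522.
Lower quotas: Oakdale 4, Rivermont 7, Pinehurst 3 (sum 14, leaving 1 seat).
Remainders in descending order: Pinehurst 0.5522, Rivermont 0.3079, Oakdale 0.1399.
The surplus seat goes to Pinehurst.

Oakdale 4; Rivermont 7; Pinehurst 4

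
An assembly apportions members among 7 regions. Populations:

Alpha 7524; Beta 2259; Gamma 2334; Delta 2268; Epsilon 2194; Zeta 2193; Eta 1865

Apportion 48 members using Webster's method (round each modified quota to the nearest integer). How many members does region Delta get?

5

Standard divisor 20637/48 ≈ 429.938; standard quotas: Alpha 17.500, Beta 5.254, Gamma 5.429, Delta 5.275, Epsilon 5.103, Zeta 5.101, Eta 4.338.
Rounding to the nearest integer gives 18, 5, 5, 5, 5, 5, 4 = 47 seats, so the divisor must be adjusted.
With modified divisor 420: modified quotas Alpha 17.914, Beta 5.379, Gamma 5.557, Delta 5.400, Epsilon 5.224, Zeta 5.221, Eta 4.440.
Rounding to the nearest integer: Alpha 18, Beta 5, Gamma 6, Delta 5, Epsilon 5, Zeta 5, Eta 4 (total 48).
Delta receives 5.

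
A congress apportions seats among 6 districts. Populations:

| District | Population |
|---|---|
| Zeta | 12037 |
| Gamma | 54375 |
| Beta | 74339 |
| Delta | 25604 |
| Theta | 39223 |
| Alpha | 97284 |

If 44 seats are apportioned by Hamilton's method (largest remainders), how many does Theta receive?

The standard divisor is 302862/44 ≈ 6883.227.
Standard quotas: Zeta 1.7487, Gamma 7.8996, Beta 10.8000, Delta 3.7198, Theta 5.6983, Alpha 14.1335.
Lower quotas: Zeta 1, Gamma 7, Beta 10, Delta 3, Theta 5, Alpha 14 (sum 40, leaving 4 seats).
Remainders in descending order: Gamma 0.8996, Beta 0.8000, Zeta 0.7487, Delta 0.7198, Theta 0.6983, Alpha 0.1335.
Largest remainders: Gamma, Beta, Zeta, Delta receive the extra seats.
Theta receives 5.

5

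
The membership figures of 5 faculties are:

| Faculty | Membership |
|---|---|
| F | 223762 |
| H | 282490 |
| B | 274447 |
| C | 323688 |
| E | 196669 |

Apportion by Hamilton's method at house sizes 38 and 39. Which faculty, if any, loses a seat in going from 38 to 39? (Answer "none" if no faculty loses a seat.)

At 38 seats: F 7, H 8, B 8, C 9, E 6.
At 39 seats: F 7, H 8, B 8, C 10, E 6.
No faculty's allocation decreased.

none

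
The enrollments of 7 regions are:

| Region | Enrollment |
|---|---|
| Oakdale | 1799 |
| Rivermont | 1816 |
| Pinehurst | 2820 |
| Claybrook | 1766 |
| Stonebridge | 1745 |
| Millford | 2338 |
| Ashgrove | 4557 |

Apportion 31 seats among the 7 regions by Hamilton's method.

Standard divisor: 16841 ÷ 31 ≈ 543.258.
Standard quotas: Oakdale 3.312, Rivermont 3.343, Pinehurst 5.191, Claybrook 3.251, Stonebridge 3.212, Millford 4.304, Ashgrove 8.388.
Lower quotas: Oakdale 3, Rivermont 3, Pinehurst 5, Claybrook 3, Stonebridge 3, Millford 4, Ashgrove 8 (sum 29, leaving 2 seats).
Remainders in descending order: Ashgrove 0.388, Rivermont 0.343, Oakdale 0.312, Millford 0.304, Claybrook 0.251, Stonebridge 0.212, Pinehurst 0.191.
Largest remainders: Ashgrove, Rivermont receive the extra seats.

Oakdale 3, Rivermont 4, Pinehurst 5, Claybrook 3, Stonebridge 3, Millford 4, Ashgrove 9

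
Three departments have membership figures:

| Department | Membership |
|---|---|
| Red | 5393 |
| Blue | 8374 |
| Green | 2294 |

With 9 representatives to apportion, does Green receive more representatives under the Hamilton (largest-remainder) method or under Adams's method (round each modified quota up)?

Hamilton: Red 3, Blue 5, Green 1.
Adams: Red 3, Blue 4, Green 2.
Green gets 1 under Hamilton and 2 under Adams.

Adams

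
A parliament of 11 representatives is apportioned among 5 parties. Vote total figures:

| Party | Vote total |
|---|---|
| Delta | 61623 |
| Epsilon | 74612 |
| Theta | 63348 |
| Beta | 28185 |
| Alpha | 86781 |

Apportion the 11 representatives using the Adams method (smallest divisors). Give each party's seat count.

Standard divisor 314549/11 ≈ 28595.364; standard quotas: Delta 2.155, Epsilon 2.609, Theta 2.215, Beta 0.986, Alpha 3.035.
Rounding up gives 3, 3, 3, 1, 4 = 14 seats, so the divisor must be adjusted.
With modified divisor 34500: modified quotas Delta 1.786, Epsilon 2.163, Theta 1.836, Beta 0.817, Alpha 2.515.
Rounding up: Delta 2, Epsilon 3, Theta 2, Beta 1, Alpha 3 (total 11).

Delta 2; Epsilon 3; Theta 2; Beta 1; Alpha 3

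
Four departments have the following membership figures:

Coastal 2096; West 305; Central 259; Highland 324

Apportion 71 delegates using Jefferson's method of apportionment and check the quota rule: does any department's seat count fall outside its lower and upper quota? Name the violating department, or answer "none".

Standard quotas: Coastal 49.871, West 7.257, Central 6.163, Highland 7.709.
Jefferson allocation: Coastal 51, West 7, Central 6, Highland 7.
Coastal has quota 49.871 (lower 49, upper 50) but receives 51 — outside the quota interval.

Coastal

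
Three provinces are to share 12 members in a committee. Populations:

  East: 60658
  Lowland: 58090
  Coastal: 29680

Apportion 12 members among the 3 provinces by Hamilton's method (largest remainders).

The standard divisor is 148428/12 = 12369.
Standard quotas: East 4.9040, Lowland 4.6964, Coastal 2.3995.
Lower quotas: East 4, Lowland 4, Coastal 2 (sum 10, leaving 2 seats).
Remainders in descending order: East 0.9040, Lowland 0.6964, Coastal 0.3995.
The surplus seats go to East, Lowland.

East 5, Lowland 5, Coastal 2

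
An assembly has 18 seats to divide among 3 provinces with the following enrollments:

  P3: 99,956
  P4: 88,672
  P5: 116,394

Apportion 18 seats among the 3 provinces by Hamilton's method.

P3=6; P4=5; P5=7

Total 305022; standard divisor 305022/18 ≈ 16945.667.
Standard quotas: P3 5.8986, P4 5.2327, P5 6.8687.
Lower quotas: P3 5, P4 5, P5 6 (sum 16, leaving 2 seats).
Remainders in descending order: P3 0.8986, P5 0.8687, P4 0.2327.
Largest remainders: P3, P5 receive the extra seats.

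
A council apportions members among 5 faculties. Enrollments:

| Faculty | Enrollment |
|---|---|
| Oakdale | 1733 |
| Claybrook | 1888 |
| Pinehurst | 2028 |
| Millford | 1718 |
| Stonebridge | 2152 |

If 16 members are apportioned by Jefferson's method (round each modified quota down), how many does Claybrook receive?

Standard divisor 9519/16 ≈ 594.938; standard quotas: Oakdale 2.913, Claybrook 3.173, Pinehurst 3.409, Millford 2.888, Stonebridge 3.617.
Rounding down gives 2, 3, 3, 2, 3 = 13 seats, so the divisor must be adjusted.
With modified divisor 520: modified quotas Oakdale 3.333, Claybrook 3.631, Pinehurst 3.900, Millford 3.304, Stonebridge 4.138.
Rounding down: Oakdale 3, Claybrook 3, Pinehurst 3, Millford 3, Stonebridge 4 (total 16).
Claybrook receives 3.

3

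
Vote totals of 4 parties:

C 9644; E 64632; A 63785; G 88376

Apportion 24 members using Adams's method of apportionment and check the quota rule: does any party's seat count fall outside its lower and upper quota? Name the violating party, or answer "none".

none

Standard quotas: C 1.022, E 6.850, A 6.761, G 9.367.
Adams allocation: C 1, E 7, A 7, G 9.
Every allocation lies between the lower and upper quota.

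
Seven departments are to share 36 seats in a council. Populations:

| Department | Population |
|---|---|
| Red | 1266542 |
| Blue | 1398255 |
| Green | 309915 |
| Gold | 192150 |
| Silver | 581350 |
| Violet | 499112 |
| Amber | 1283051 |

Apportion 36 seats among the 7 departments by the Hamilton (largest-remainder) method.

Red: 8, Blue: 9, Green: 2, Gold: 1, Silver: 4, Violet: 3, Amber: 9

The standard divisor is 5530375/36 ≈ 153621.528.
Standard quotas: Red 8.2446, Blue 9.1019, Green 2.0174, Gold 1.2508, Silver 3.7843, Violet 3.2490, Amber 8.3520.
Lower quotas: Red 8, Blue 9, Green 2, Gold 1, Silver 3, Violet 3, Amber 8 (sum 34, leaving 2 seats).
Remainders in descending order: Silver 0.7843, Amber 0.3520, Gold 0.2508, Violet 0.2490, Red 0.2446, Blue 0.1019, Green 0.0174.
Largest remainders: Silver, Amber receive the extra seats.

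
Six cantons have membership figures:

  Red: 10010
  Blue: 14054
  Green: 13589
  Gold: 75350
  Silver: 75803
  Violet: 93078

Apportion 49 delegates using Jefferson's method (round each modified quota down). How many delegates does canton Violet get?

17

Standard divisor 281884/49 ≈ 5752.735; standard quotas: Red 1.740, Blue 2.443, Green 2.362, Gold 13.098, Silver 13.177, Violet 16.180.
Rounding down gives 1, 2, 2, 13, 13, 16 = 47 seats, so the divisor must be adjusted.
With modified divisor 5400: modified quotas Red 1.854, Blue 2.603, Green 2.516, Gold 13.954, Silver 14.038, Violet 17.237.
Rounding down: Red 1, Blue 2, Green 2, Gold 13, Silver 14, Violet 17 (total 49).
Violet receives 17.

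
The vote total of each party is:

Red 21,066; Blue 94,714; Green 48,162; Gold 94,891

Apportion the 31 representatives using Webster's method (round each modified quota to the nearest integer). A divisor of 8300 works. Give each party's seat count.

Red 3, Blue 11, Green 6, Gold 11

With modified divisor 8300: modified quotas Red 2.538, Blue 11.411, Green 5.803, Gold 11.433.
Rounding to the nearest integer: Red 3, Blue 11, Green 6, Gold 11 (total 31).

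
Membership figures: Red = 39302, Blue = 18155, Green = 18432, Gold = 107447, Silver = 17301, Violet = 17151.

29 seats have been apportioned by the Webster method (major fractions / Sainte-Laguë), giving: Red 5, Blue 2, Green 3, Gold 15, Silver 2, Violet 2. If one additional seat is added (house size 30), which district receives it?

Blue

Priority for the next seat is population ÷ (current seats + 0.5).
Priorities: Red 7145.818, Blue 7262.000, Green 5266.286, Gold 6932.065, Silver 6920.400, Violet 6860.400.
Highest priority: Blue.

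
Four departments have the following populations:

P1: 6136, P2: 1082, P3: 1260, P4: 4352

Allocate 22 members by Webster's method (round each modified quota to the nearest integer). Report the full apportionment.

P1 11; P2 2; P3 2; P4 7

Standard divisor 12830/22 ≈ 583.182; standard quotas: P1 10.522, P2 1.855, P3 2.161, P4 7.463.
Rounding to the nearest integer gives P1 11, P2 2, P3 2, P4 7 — total 22, matching the house size, so no adjustment is needed.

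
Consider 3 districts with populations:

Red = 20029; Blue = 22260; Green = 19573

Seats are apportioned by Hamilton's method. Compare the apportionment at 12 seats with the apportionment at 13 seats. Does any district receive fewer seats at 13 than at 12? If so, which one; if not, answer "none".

At 12 seats: Red 4, Blue 4, Green 4.
At 13 seats: Red 4, Blue 5, Green 4.
No district's allocation decreased.

none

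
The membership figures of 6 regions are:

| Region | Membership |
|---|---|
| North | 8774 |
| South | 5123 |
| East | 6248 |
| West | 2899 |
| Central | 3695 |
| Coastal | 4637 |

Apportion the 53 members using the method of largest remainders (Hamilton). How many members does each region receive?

North 15, South 9, East 10, West 5, Central 6, Coastal 8

Standard divisor: 31376 ÷ 53 = 592.
Standard quotas: North 14.8209, South 8.6537, East 10.5541, West 4.8970, Central 6.2416, Coastal 7.8328.
Lower quotas: North 14, South 8, East 10, West 4, Central 6, Coastal 7 (sum 49, leaving 4 seats).
Remainders in descending order: West 0.8970, Coastal 0.8328, North 0.8209, South 0.6537, East 0.5541, Central 0.2416.
Largest remainders: West, Coastal, North, South receive the extra seats.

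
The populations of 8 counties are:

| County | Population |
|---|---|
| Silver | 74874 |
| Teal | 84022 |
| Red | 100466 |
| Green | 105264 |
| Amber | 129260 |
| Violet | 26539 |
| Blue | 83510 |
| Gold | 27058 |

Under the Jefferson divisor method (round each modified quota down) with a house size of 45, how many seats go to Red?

Standard divisor 630993/45 ≈ 14022.067; standard quotas: Silver 5.340, Teal 5.992, Red 7.165, Green 7.507, Amber 9.218, Violet 1.893, Blue 5.956, Gold 1.930.
Rounding down gives 5, 5, 7, 7, 9, 1, 5, 1 = 40 seats, so the divisor must be adjusted.
With modified divisor 13000: modified quotas Silver 5.760, Teal 6.463, Red 7.728, Green 8.097, Amber 9.943, Violet 2.041, Blue 6.424, Gold 2.081.
Rounding down: Silver 5, Teal 6, Red 7, Green 8, Amber 9, Violet 2, Blue 6, Gold 2 (total 45).
Red receives 7.

7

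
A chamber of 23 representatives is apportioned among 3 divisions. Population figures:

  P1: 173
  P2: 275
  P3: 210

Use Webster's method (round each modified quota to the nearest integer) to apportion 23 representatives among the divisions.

Standard divisor 658/23 ≈ 28.609; standard quotas: P1 6.047, P2 9.612, P3 7.340.
Rounding to the nearest integer gives P1 6, P2 10, P3 7 — total 23, matching the house size, so no adjustment is needed.

P1: 6, P2: 10, P3: 7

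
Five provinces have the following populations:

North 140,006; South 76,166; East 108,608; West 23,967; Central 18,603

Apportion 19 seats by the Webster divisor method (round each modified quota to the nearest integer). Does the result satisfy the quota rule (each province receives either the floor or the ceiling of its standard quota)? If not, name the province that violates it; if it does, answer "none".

none

Standard quotas: North 7.241, South 3.939, East 5.617, West 1.240, Central 0.962.
Webster allocation: North 7, South 4, East 6, West 1, Central 1.
Every allocation lies between the lower and upper quota.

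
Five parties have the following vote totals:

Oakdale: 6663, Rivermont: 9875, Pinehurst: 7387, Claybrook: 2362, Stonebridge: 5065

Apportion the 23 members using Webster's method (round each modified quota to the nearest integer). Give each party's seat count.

Oakdale 5; Rivermont 7; Pinehurst 5; Claybrook 2; Stonebridge 4

Standard divisor 31352/23 ≈ 1363.13; standard quotas: Oakdale 4.888, Rivermont 7.244, Pinehurst 5.419, Claybrook 1.733, Stonebridge 3.716.
Rounding to the nearest integer gives Oakdale 5, Rivermont 7, Pinehurst 5, Claybrook 2, Stonebridge 4 — total 23, matching the house size, so no adjustment is needed.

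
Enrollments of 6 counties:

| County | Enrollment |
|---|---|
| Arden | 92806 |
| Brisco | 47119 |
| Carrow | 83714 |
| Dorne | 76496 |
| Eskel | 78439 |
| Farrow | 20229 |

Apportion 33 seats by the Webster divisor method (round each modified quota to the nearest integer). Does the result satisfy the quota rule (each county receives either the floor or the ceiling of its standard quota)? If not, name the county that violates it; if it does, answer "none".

Standard quotas: Arden 7.679, Brisco 3.899, Carrow 6.927, Dorne 6.330, Eskel 6.491, Farrow 1.674.
Webster allocation: Arden 8, Brisco 4, Carrow 7, Dorne 6, Eskel 6, Farrow 2.
Every allocation lies between the lower and upper quota.

none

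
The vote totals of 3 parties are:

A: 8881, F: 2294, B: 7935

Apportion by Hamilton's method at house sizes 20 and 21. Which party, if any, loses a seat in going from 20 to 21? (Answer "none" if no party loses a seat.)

At 20 seats: A 9, F 3, B 8.
At 21 seats: A 10, F 2, B 9.
F drops from 3 to 2.

F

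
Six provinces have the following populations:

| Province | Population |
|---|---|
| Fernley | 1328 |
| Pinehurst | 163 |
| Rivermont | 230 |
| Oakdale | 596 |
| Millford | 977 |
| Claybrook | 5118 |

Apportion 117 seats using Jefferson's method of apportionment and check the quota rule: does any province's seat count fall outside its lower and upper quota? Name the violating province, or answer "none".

Standard quotas: Fernley 18.471, Pinehurst 2.267, Rivermont 3.199, Oakdale 8.290, Millford 13.589, Claybrook 71.185.
Jefferson allocation: Fernley 18, Pinehurst 2, Rivermont 3, Oakdale 8, Millford 13, Claybrook 73.
Claybrook has quota 71.185 (lower 71, upper 72) but receives 73 — outside the quota interval.

Claybrook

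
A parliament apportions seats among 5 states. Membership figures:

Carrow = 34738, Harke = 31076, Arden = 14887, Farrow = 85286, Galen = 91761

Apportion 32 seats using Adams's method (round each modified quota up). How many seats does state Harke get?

4

Standard divisor 257748/32 ≈ 8054.625; standard quotas: Carrow 4.313, Harke 3.858, Arden 1.848, Farrow 10.588, Galen 11.392.
Rounding up gives 5, 4, 2, 11, 12 = 34 seats, so the divisor must be adjusted.
With modified divisor 8600: modified quotas Carrow 4.039, Harke 3.613, Arden 1.731, Farrow 9.917, Galen 10.670.
Rounding up: Carrow 5, Harke 4, Arden 2, Farrow 10, Galen 11 (total 32).
Harke receives 4.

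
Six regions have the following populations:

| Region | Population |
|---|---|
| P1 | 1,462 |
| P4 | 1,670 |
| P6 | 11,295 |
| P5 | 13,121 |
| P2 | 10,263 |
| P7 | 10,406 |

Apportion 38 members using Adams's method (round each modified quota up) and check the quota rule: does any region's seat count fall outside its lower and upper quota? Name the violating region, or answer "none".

Standard quotas: P1 1.152, P4 1.316, P6 8.902, P5 10.341, P2 8.088, P7 8.201.
Adams allocation: P1 2, P4 2, P6 8, P5 10, P2 8, P7 8.
Every allocation lies between the lower and upper quota.

none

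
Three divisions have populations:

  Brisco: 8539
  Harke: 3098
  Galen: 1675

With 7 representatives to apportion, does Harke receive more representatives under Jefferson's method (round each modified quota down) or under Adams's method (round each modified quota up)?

Jefferson: Brisco 5, Harke 1, Galen 1.
Adams: Brisco 4, Harke 2, Galen 1.
Harke gets 1 under Jefferson and 2 under Adams.

Adams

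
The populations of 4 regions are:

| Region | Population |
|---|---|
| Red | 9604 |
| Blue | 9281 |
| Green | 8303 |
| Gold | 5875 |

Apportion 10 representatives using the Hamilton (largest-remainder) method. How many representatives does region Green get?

2

The standard divisor is 33063/10 ≈ 3306.3.
Standard quotas: Red 2.9048, Blue 2.8071, Green 2.5113, Gold 1.7769.
Lower quotas: Red 2, Blue 2, Green 2, Gold 1 (sum 7, leaving 3 seats).
Remainders in descending order: Red 0.9048, Blue 0.8071, Gold 0.7769, Green 0.5113.
Largest remainders: Red, Blue, Gold receive the extra seats.
Green receives 2.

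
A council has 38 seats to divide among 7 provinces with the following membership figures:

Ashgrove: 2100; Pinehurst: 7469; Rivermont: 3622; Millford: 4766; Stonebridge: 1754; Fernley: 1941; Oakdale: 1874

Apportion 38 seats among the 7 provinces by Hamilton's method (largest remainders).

Ashgrove: 3, Pinehurst: 12, Rivermont: 6, Millford: 8, Stonebridge: 3, Fernley: 3, Oakdale: 3

Standard divisor: 23526 ÷ 38 ≈ 619.105.
Standard quotas: Ashgrove 3.3920, Pinehurst 12.0642, Rivermont 5.8504, Millford 7.6982, Stonebridge 2.8331, Fernley 3.1352, Oakdale 3.0269.
Lower quotas: Ashgrove 3, Pinehurst 12, Rivermont 5, Millford 7, Stonebridge 2, Fernley 3, Oakdale 3 (sum 35, leaving 3 seats).
Remainders in descending order: Rivermont 0.8504, Stonebridge 0.8331, Millford 0.6982, Ashgrove 0.3920, Fernley 0.1352, Pinehurst 0.0642, Oakdale 0.0269.
The surplus seats go to Rivermont, Stonebridge, Millford.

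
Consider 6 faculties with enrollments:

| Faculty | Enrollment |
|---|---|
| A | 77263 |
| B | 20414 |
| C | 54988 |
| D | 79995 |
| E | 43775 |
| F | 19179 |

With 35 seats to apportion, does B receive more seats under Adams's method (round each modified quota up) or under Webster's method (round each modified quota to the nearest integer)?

Adams: A 9, B 3, C 6, D 9, E 5, F 3.
Webster: A 9, B 2, C 7, D 10, E 5, F 2.
B gets 3 under Adams and 2 under Webster.

Adams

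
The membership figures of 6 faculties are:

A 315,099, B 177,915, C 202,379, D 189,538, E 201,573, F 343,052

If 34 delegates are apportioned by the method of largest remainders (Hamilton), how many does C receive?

Standard divisor: 1429556 ÷ 34 ≈ 42045.765.
Standard quotas: A 7.4942, B 4.2315, C 4.8133, D 4.5079, E 4.7941, F 8.1590.
Lower quotas: A 7, B 4, C 4, D 4, E 4, F 8 (sum 31, leaving 3 seats).
Remainders in descending order: C 0.8133, E 0.7941, D 0.5079, A 0.4942, B 0.2315, F 0.1590.
The surplus seats go to C, E, D.
C receives 5.

5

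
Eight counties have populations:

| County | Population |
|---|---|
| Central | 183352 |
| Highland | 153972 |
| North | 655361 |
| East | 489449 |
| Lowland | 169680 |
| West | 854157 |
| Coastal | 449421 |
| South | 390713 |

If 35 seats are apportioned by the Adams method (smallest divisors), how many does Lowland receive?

2

Standard divisor 3346105/35 ≈ 95603; standard quotas: Central 1.918, Highland 1.611, North 6.855, East 5.120, Lowland 1.775, West 8.934, Coastal 4.701, South 4.087.
Rounding up gives 2, 2, 7, 6, 2, 9, 5, 5 = 38 seats, so the divisor must be adjusted.
With modified divisor 108000: modified quotas Central 1.698, Highland 1.426, North 6.068, East 4.532, Lowland 1.571, West 7.909, Coastal 4.161, South 3.618.
Rounding up: Central 2, Highland 2, North 7, East 5, Lowland 2, West 8, Coastal 5, South 4 (total 35).
Lowland receives 2.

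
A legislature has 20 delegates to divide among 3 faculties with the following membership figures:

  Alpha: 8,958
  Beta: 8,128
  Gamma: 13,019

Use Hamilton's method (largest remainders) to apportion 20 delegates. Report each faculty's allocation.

Alpha 6; Beta 5; Gamma 9

The standard divisor is 30105/20 ≈ 1505.25.
Standard quotas: Alpha 5.9512, Beta 5.3998, Gamma 8.6491.
Lower quotas: Alpha 5, Beta 5, Gamma 8 (sum 18, leaving 2 seats).
Remainders in descending order: Alpha 0.9512, Gamma 0.6491, Beta 0.3998.
The surplus seats go to Alpha, Gamma.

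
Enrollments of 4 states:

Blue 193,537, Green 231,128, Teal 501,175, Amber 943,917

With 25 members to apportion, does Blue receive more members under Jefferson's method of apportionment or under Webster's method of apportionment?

Webster

Jefferson: Blue 2, Green 3, Teal 7, Amber 13.
Webster: Blue 3, Green 3, Teal 7, Amber 12.
Blue gets 2 under Jefferson and 3 under Webster.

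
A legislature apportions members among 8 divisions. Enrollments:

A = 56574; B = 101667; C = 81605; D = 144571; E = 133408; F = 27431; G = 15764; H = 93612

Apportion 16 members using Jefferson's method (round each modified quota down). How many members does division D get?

4

Standard divisor 654632/16 ≈ 40914.5; standard quotas: A 1.383, B 2.485, C 1.995, D 3.533, E 3.261, F 0.670, G 0.385, H 2.288.
Rounding down gives 1, 2, 1, 3, 3, 0, 0, 2 = 12 seats, so the divisor must be adjusted.
With modified divisor 32300: modified quotas A 1.752, B 3.148, C 2.526, D 4.476, E 4.130, F 0.849, G 0.488, H 2.898.
Rounding down: A 1, B 3, C 2, D 4, E 4, F 0, G 0, H 2 (total 16).
D receives 4.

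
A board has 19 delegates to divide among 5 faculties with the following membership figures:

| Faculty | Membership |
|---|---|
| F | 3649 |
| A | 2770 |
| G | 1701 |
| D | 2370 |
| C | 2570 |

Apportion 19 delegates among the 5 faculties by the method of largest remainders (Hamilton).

F 5; A 4; G 3; D 3; C 4

Total 13060; standard divisor 13060/19 ≈ 687.368.
Standard quotas: F 5.309, A 4.030, G 2.475, D 3.448, C 3.739.
Lower quotas: F 5, A 4, G 2, D 3, C 3 (sum 17, leaving 2 seats).
Remainders in descending order: C 0.739, G 0.475, D 0.448, F 0.309, A 0.030.
Largest remainders: C, G receive the extra seats.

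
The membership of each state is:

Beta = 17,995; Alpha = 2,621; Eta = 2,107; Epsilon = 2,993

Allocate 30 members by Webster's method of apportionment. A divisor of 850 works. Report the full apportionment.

Beta: 21; Alpha: 3; Eta: 2; Epsilon: 4

With modified divisor 850: modified quotas Beta 21.171, Alpha 3.084, Eta 2.479, Epsilon 3.521.
Rounding to the nearest integer: Beta 21, Alpha 3, Eta 2, Epsilon 4 (total 30).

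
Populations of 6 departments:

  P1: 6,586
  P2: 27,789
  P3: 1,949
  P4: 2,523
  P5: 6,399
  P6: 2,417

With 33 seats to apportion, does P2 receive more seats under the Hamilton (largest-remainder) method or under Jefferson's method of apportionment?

Hamilton: P1 5, P2 19, P3 1, P4 2, P5 4, P6 2.
Jefferson: P1 5, P2 21, P3 1, P4 1, P5 4, P6 1.
P2 gets 19 under Hamilton and 21 under Jefferson.

Jefferson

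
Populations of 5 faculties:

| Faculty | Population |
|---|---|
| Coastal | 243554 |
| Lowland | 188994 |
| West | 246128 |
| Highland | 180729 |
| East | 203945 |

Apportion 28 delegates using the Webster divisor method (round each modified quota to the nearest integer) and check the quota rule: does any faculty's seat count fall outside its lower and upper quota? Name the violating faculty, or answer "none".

Standard quotas: Coastal 6.413, Lowland 4.977, West 6.481, Highland 4.759, East 5.370.
Webster allocation: Coastal 6, Lowland 5, West 7, Highland 5, East 5.
Every allocation lies between the lower and upper quota.

none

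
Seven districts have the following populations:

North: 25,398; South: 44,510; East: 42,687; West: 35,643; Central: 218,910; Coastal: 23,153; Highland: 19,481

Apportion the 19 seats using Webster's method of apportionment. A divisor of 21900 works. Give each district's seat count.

North: 1, South: 2, East: 2, West: 2, Central: 10, Coastal: 1, Highland: 1

With modified divisor 21900: modified quotas North 1.160, South 2.032, East 1.949, West 1.628, Central 9.996, Coastal 1.057, Highland 0.890.
Rounding to the nearest integer: North 1, South 2, East 2, West 2, Central 10, Coastal 1, Highland 1 (total 19).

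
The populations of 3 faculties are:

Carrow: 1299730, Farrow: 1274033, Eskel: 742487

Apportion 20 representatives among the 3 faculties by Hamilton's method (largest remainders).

Total 3316250; standard divisor 3316250/20 ≈ 165812.5.
Standard quotas: Carrow 7.8386, Farrow 7.6836, Eskel 4.4779.
Lower quotas: Carrow 7, Farrow 7, Eskel 4 (sum 18, leaving 2 seats).
Remainders in descending order: Carrow 0.8386, Farrow 0.6836, Eskel 0.4779.
Largest remainders: Carrow, Farrow receive the extra seats.

Carrow 8, Farrow 8, Eskel 4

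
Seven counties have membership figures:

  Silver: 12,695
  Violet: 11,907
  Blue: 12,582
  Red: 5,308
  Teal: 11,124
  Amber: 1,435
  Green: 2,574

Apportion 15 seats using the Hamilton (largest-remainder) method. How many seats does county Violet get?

3

Total 57625; standard divisor 57625/15 ≈ 3841.667.
Standard quotas: Silver 3.3046, Violet 3.0994, Blue 3.2751, Red 1.3817, Teal 2.8956, Amber 0.3735, Green 0.6700.
Lower quotas: Silver 3, Violet 3, Blue 3, Red 1, Teal 2, Amber 0, Green 0 (sum 12, leaving 3 seats).
Remainders in descending order: Teal 0.8956, Green 0.6700, Red 0.3817, Amber 0.3735, Silver 0.3046, Blue 0.2751, Violet 0.0994.
The surplus seats go to Teal, Green, Red.
Violet receives 3.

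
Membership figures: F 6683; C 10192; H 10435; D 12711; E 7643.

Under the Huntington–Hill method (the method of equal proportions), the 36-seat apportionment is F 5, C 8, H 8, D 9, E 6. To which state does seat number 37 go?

D

Priority for the next seat is population ÷ (√(s·(s+1))).
Priorities: F 1220.143, C 1201.139, H 1229.777, D 1339.857, E 1179.341.
Highest priority: D.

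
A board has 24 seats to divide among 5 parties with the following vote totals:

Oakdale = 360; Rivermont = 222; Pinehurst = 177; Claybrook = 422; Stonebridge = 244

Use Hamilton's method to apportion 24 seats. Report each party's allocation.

Oakdale 6, Rivermont 4, Pinehurst 3, Claybrook 7, Stonebridge 4

The standard divisor is 1425/24 ≈ 59.375.
Standard quotas: Oakdale 6.063, Rivermont 3.739, Pinehurst 2.981, Claybrook 7.107, Stonebridge 4.109.
Lower quotas: Oakdale 6, Rivermont 3, Pinehurst 2, Claybrook 7, Stonebridge 4 (sum 22, leaving 2 seats).
Remainders in descending order: Pinehurst 0.981, Rivermont 0.739, Stonebridge 0.109, Claybrook 0.107, Oakdale 0.063.
Largest remainders: Pinehurst, Rivermont receive the extra seats.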